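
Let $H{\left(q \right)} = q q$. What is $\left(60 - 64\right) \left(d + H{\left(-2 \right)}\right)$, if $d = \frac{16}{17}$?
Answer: $- \frac{336}{17} \approx -19.765$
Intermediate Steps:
$H{\left(q \right)} = q^{2}$
$d = \frac{16}{17}$ ($d = 16 \cdot \frac{1}{17} = \frac{16}{17} \approx 0.94118$)
$\left(60 - 64\right) \left(d + H{\left(-2 \right)}\right) = \left(60 - 64\right) \left(\frac{16}{17} + \left(-2\right)^{2}\right) = \left(60 - 64\right) \left(\frac{16}{17} + 4\right) = \left(-4\right) \frac{84}{17} = - \frac{336}{17}$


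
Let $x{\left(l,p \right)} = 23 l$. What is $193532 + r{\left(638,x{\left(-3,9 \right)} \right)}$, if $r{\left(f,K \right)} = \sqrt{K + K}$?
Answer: $193532 + i \sqrt{138} \approx 1.9353 \cdot 10^{5} + 11.747 i$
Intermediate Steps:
$r{\left(f,K \right)} = \sqrt{2} \sqrt{K}$ ($r{\left(f,K \right)} = \sqrt{2 K} = \sqrt{2} \sqrt{K}$)
$193532 + r{\left(638,x{\left(-3,9 \right)} \right)} = 193532 + \sqrt{2} \sqrt{23 \left(-3\right)} = 193532 + \sqrt{2} \sqrt{-69} = 193532 + \sqrt{2} i \sqrt{69} = 193532 + i \sqrt{138}$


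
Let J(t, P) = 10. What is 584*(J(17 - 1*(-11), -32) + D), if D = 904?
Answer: 533776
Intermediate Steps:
584*(J(17 - 1*(-11), -32) + D) = 584*(10 + 904) = 584*914 = 533776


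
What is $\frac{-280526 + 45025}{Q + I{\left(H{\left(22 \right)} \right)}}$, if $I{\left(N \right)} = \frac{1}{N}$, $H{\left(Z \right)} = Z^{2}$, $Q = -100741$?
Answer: $\frac{113982484}{48758643} \approx 2.3377$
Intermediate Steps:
$\frac{-280526 + 45025}{Q + I{\left(H{\left(22 \right)} \right)}} = \frac{-280526 + 45025}{-100741 + \frac{1}{22^{2}}} = - \frac{235501}{-100741 + \frac{1}{484}} = - \frac{235501}{- \frac{48758643}{484}} = \left(-235501\right) \left(- \frac{484}{48758643}\right) = \frac{113982484}{48758643}$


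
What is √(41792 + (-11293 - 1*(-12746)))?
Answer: 93*√5 ≈ 207.95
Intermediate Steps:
√(41792 + (-11293 - 1*(-12746))) = √(41792 + (-11293 + 12746)) = √(41792 + 1453) = √43245 = 93*√5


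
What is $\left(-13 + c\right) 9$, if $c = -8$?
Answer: $-189$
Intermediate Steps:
$\left(-13 + c\right) 9 = \left(-13 - 8\right) 9 = \left(-21\right) 9 = -189$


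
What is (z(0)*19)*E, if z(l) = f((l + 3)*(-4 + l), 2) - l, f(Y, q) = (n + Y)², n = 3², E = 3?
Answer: 513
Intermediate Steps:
n = 9
f(Y, q) = (9 + Y)²
z(l) = (9 + (-4 + l)*(3 + l))² - l (z(l) = (9 + (l + 3)*(-4 + l))² - l = (9 + (3 + l)*(-4 + l))² - l = (9 + (-4 + l)*(3 + l))² - l)
(z(0)*19)*E = (((3 + 0 - 1*0²)² - 1*0)*19)*3 = (((3 + 0 - 1*0)² + 0)*19)*3 = (((3 + 0 + 0)² + 0)*19)*3 = ((3² + 0)*19)*3 = ((9 + 0)*19)*3 = (9*19)*3 = 171*3 = 513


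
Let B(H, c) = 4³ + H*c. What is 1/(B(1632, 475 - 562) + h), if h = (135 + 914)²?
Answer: 1/958481 ≈ 1.0433e-6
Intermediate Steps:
B(H, c) = 64 + H*c
h = 1100401 (h = 1049² = 1100401)
1/(B(1632, 475 - 562) + h) = 1/((64 + 1632*(475 - 562)) + 1100401) = 1/((64 + 1632*(-87)) + 1100401) = 1/((64 - 141984) + 1100401) = 1/(-141920 + 1100401) = 1/958481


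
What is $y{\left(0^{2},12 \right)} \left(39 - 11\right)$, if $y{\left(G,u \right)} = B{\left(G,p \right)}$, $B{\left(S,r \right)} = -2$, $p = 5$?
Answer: $-56$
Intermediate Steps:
$y{\left(G,u \right)} = -2$
$y{\left(0^{2},12 \right)} \left(39 - 11\right) = - 2 \left(39 - 11\right) = \left(-2\right) 28 = -56$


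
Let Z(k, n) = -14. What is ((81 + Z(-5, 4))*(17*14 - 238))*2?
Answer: 0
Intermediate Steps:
((81 + Z(-5, 4))*(17*14 - 238))*2 = ((81 - 14)*(17*14 - 238))*2 = (67*(238 - 238))*2 = (67*0)*2 = 0*2 = 0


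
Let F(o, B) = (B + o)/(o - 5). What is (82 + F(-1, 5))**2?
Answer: 59536/9 ≈ 6615.1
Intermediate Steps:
F(o, B) = (B + o)/(-5 + o)
(82 + F(-1, 5))**2 = (82 + (5 - 1)/(-5 - 1))**2 = (82 + 4/(-6))**2 = (82 - 1/6*4)**2 = (82 - 2/3)**2 = (244/3)**2 = 59536/9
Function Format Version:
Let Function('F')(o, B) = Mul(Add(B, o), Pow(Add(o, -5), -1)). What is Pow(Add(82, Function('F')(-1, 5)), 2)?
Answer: Rational(59536, 9) ≈ 6615.1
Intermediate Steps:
Function('F')(o, B) = Mul(Pow(Add(-5, o), -1), Add(B, o)) (Function('F')(o, B) = Mul(Add(B, o), Pow(Add(-5, o), -1)) = Mul(Pow(Add(-5, o), -1), Add(B, o)))
Pow(Add(82, Function('F')(-1, 5)), 2) = Pow(Add(82, Mul(Pow(Add(-5, -1), -1), Add(5, -1))), 2) = Pow(Add(82, Mul(Pow(-6, -1), 4)), 2) = Pow(Add(82, Mul(Rational(-1, 6), 4)), 2) = Pow(Add(82, Rational(-2, 3)), 2) = Pow(Rational(244, 3), 2) = Rational(59536, 9)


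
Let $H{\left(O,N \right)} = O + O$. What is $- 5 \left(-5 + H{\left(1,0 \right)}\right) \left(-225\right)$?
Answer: $-3375$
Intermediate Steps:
$H{\left(O,N \right)} = 2 O$
$- 5 \left(-5 + H{\left(1,0 \right)}\right) \left(-225\right) = - 5 \left(-5 + 2 \cdot 1\right) \left(-225\right) = - 5 \left(-5 + 2\right) \left(-225\right) = \left(-5\right) \left(-3\right) \left(-225\right) = 15 \left(-225\right) = -3375$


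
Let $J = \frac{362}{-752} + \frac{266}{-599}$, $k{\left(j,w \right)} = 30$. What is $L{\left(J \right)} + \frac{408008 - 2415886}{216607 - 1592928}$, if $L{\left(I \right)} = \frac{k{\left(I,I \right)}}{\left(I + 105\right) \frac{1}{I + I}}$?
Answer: $\frac{5970484586306}{6452216245457} \approx 0.92534$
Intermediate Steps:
$J = - \frac{208435}{225224}$ ($J = 362 \left(- \frac{1}{752}\right) + 266 \left(- \frac{1}{599}\right) = - \frac{181}{376} - \frac{266}{599} = - \frac{208435}{225224} \approx -0.92546$)
$L{\left(I \right)} = \frac{60 I}{105 + I}$ ($L{\left(I \right)} = \frac{30}{\left(I + 105\right) \frac{1}{I + I}} = \frac{30}{\left(105 + I\right) \frac{1}{2 I}} = \frac{30}{\frac{1}{2} \frac{1}{I} \left(105 + I\right)} = 30 \frac{2 I}{105 + I} = \frac{60 I}{105 + I}$)
$L{\left(J \right)} + \frac{408008 - 2415886}{216607 - 1592928} = 60 \left(- \frac{208435}{225224}\right) \frac{1}{105 - \frac{208435}{225224}} + \frac{408008 - 2415886}{216607 - 1592928} = 60 \left(- \frac{208435}{225224}\right) \frac{1}{\frac{23440085}{225224}} - \frac{2007878}{-1376321} = 60 \left(- \frac{208435}{225224}\right) \frac{225224}{23440085} - - \frac{2007878}{1376321} = - \frac{2501220}{4688017} + \frac{2007878}{1376321} = \frac{5970484586306}{6452216245457}$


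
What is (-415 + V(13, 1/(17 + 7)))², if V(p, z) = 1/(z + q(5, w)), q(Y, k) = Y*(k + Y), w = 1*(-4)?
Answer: 2519136481/14641 ≈ 1.7206e+5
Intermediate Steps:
w = -4
q(Y, k) = Y*(Y + k)
V(p, z) = 1/(5 + z) (V(p, z) = 1/(z + 5*(5 - 4)) = 1/(z + 5*1) = 1/(z + 5) = 1/(5 + z))
(-415 + V(13, 1/(17 + 7)))² = (-415 + 1/(5 + 1/(17 + 7)))² = (-415 + 1/(5 + 1/24))² = (-415 + 1/(121/24))² = (-415 + 24/121)² = (-50191/121)² = 2519136481/14641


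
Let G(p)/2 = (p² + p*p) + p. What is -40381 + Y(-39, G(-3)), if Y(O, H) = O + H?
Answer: -40390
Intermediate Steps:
G(p) = 2*p + 4*p² (G(p) = 2*((p² + p*p) + p) = 2*((p² + p²) + p) = 2*(2*p² + p) = 2*(p + 2*p²) = 2*p + 4*p²)
Y(O, H) = H + O
-40381 + Y(-39, G(-3)) = -40381 + (2*(-3)*(1 + 2*(-3)) - 39) = -40381 + (2*(-3)*(1 - 6) - 39) = -40381 + (2*(-3)*(-5) - 39) = -40381 + (30 - 39) = -40381 - 9 = -40390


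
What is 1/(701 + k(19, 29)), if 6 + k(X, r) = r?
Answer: 1/724 ≈ 0.0013812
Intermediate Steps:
k(X, r) = -6 + r
1/(701 + k(19, 29)) = 1/(701 + (-6 + 29)) = 1/(701 + 23) = 1/724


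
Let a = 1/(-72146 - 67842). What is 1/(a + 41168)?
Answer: 139988/5763025983 ≈ 2.4291e-5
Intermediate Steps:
a = -1/139988 (a = 1/(-139988) = -1/139988 ≈ -7.1435e-6)
1/(a + 41168) = 1/(-1/139988 + 41168) = 1/(5763025983/139988) = 139988/5763025983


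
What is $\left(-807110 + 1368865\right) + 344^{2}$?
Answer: $680091$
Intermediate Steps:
$\left(-807110 + 1368865\right) + 344^{2} = 561755 + 118336 = 680091$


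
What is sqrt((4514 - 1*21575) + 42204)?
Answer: 17*sqrt(87) ≈ 158.57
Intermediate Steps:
sqrt((4514 - 1*21575) + 42204) = sqrt((4514 - 21575) + 42204) = sqrt(-17061 + 42204) = sqrt(25143) = 17*sqrt(87)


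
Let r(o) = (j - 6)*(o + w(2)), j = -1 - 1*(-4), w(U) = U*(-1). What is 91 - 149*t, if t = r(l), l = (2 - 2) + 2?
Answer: 91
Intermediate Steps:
w(U) = -U
j = 3 (j = -1 + 4 = 3)
l = 2 (l = 0 + 2 = 2)
r(o) = 6 - 3*o (r(o) = (3 - 6)*(o - 1*2) = -3*(o - 2) = -3*(-2 + o) = 6 - 3*o)
t = 0 (t = 6 - 3*2 = 6 - 6 = 0)
91 - 149*t = 91 - 149*0 = 91 + 0 = 91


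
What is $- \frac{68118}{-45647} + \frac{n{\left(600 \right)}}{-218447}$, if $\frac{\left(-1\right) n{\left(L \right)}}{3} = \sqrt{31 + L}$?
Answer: $\frac{68118}{45647} + \frac{3 \sqrt{631}}{218447} \approx 1.4926$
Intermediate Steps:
$n{\left(L \right)} = - 3 \sqrt{31 + L}$
$- \frac{68118}{-45647} + \frac{n{\left(600 \right)}}{-218447} = - \frac{68118}{-45647} + \frac{\left(-3\right) \sqrt{31 + 600}}{-218447} = \left(-68118\right) \left(- \frac{1}{45647}\right) + - 3 \sqrt{631} \left(- \frac{1}{218447}\right) = \frac{68118}{45647} + \frac{3 \sqrt{631}}{218447}$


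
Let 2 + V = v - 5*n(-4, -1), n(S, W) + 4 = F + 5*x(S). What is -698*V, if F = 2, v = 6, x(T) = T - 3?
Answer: -131922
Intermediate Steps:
x(T) = -3 + T
n(S, W) = -17 + 5*S (n(S, W) = -4 + (2 + 5*(-3 + S)) = -4 + (2 + (-15 + 5*S)) = -4 + (-13 + 5*S) = -17 + 5*S)
V = 189 (V = -2 + (6 - 5*(-17 + 5*(-4))) = -2 + (6 - 5*(-17 - 20)) = -2 + (6 - 5*(-37)) = -2 + (6 + 185) = -2 + 191 = 189)
-698*V = -698*189 = -131922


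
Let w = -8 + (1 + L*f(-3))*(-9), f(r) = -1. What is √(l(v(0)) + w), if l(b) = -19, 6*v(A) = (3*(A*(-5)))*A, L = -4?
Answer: 6*I*√2 ≈ 8.4853*I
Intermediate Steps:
v(A) = -5*A²/2 (v(A) = ((3*(A*(-5)))*A)/6 = ((3*(-5*A))*A)/6 = ((-15*A)*A)/6 = (-15*A²)/6 = -5*A²/2)
w = -53 (w = -8 + (1 - 4*(-1))*(-9) = -8 + (1 + 4)*(-9) = -8 + 5*(-9) = -8 - 45 = -53)
√(l(v(0)) + w) = √(-19 - 53) = √(-72) = 6*I*√2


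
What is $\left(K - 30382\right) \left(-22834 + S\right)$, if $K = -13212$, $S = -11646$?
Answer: $1503121120$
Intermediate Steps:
$\left(K - 30382\right) \left(-22834 + S\right) = \left(-13212 - 30382\right) \left(-22834 - 11646\right) = \left(-43594\right) \left(-34480\right) = 1503121120$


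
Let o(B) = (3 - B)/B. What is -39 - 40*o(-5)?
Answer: 25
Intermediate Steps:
o(B) = (3 - B)/B
-39 - 40*o(-5) = -39 - 40*(3 - 1*(-5))/(-5) = -39 - (-8)*(3 + 5) = -39 - (-8)*8 = -39 - 40*(-8/5) = -39 + 64 = 25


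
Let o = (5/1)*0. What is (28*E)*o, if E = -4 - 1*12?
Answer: 0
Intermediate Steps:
o = 0 (o = (5*1)*0 = 5*0 = 0)
E = -16 (E = -4 - 12 = -16)
(28*E)*o = (28*(-16))*0 = -448*0 = 0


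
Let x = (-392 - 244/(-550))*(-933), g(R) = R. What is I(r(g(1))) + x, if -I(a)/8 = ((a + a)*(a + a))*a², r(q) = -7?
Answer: 79334774/275 ≈ 2.8849e+5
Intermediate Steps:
I(a) = -32*a⁴ (I(a) = -8*(a + a)*(a + a)*a² = -8*(2*a)*(2*a)*a² = -8*4*a²*a² = -32*a⁴)
x = 100463574/275 (x = (-392 - 244*(-1/550))*(-933) = (-392 + 122/275)*(-933) = -107678/275*(-933) = 100463574/275 ≈ 3.6532e+5)
I(r(g(1))) + x = -32*(-7)⁴ + 100463574/275 = -32*2401 + 100463574/275 = -76832 + 100463574/275 = 79334774/275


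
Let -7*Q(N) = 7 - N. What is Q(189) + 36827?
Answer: 36853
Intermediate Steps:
Q(N) = -1 + N/7 (Q(N) = -(7 - N)/7 = -1 + N/7)
Q(189) + 36827 = (-1 + (⅐)*189) + 36827 = (-1 + 27) + 36827 = 26 + 36827 = 36853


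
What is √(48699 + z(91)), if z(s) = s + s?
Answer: √48881 ≈ 221.09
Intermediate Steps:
z(s) = 2*s
√(48699 + z(91)) = √(48699 + 2*91) = √(48699 + 182) = √48881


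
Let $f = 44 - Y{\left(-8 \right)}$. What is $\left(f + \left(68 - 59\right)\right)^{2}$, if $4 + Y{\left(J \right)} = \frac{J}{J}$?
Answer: $3136$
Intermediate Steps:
$Y{\left(J \right)} = -3$ ($Y{\left(J \right)} = -4 + \frac{J}{J} = -4 + 1 = -3$)
$f = 47$ ($f = 44 - -3 = 44 + 3 = 47$)
$\left(f + \left(68 - 59\right)\right)^{2} = \left(47 + \left(68 - 59\right)\right)^{2} = \left(47 + 9\right)^{2} = 56^{2} = 3136$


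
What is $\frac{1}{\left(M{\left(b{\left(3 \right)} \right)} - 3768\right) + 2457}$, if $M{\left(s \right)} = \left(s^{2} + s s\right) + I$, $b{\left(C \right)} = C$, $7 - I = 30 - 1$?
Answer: $- \frac{1}{1315} \approx -0.00076046$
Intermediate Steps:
$I = -22$ ($I = 7 - \left(30 - 1\right) = 7 - 29 = -22$)
$M{\left(s \right)} = -22 + 2 s^{2}$ ($M{\left(s \right)} = \left(s^{2} + s s\right) - 22 = \left(s^{2} + s^{2}\right) - 22 = 2 s^{2} - 22 = -22 + 2 s^{2}$)
$\frac{1}{\left(M{\left(b{\left(3 \right)} \right)} - 3768\right) + 2457} = \frac{1}{\left(\left(-22 + 2 \cdot 3^{2}\right) - 3768\right) + 2457} = \frac{1}{\left(\left(-22 + 2 \cdot 9\right) - 3768\right) + 2457} = \frac{1}{\left(\left(-22 + 18\right) - 3768\right) + 2457} = \frac{1}{\left(-4 - 3768\right) + 2457} = \frac{1}{-3772 + 2457} = \frac{1}{-1315} = - \frac{1}{1315}$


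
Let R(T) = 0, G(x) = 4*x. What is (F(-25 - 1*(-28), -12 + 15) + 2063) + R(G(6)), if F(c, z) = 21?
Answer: 2084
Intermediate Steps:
(F(-25 - 1*(-28), -12 + 15) + 2063) + R(G(6)) = (21 + 2063) + 0 = 2084 + 0 = 2084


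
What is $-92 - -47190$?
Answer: $47098$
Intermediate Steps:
$-92 - -47190 = -92 + 47190 = 47098$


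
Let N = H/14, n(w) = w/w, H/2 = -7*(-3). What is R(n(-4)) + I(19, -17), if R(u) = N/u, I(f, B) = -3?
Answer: 0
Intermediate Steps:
H = 42 (H = 2*(-7*(-3)) = 2*21 = 42)
n(w) = 1
N = 3 (N = 42/14 = 42*(1/14) = 3)
R(u) = 3/u
R(n(-4)) + I(19, -17) = 3/1 - 3 = 3*1 - 3 = 3 - 3 = 0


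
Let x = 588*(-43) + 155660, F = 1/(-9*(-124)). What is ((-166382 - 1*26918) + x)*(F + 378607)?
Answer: -6646747271903/279 ≈ -2.3823e+10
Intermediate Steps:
F = 1/1116 ≈ 0.00089606
x = 130376 (x = -25284 + 155660 = 130376)
((-166382 - 1*26918) + x)*(F + 378607) = ((-166382 - 1*26918) + 130376)*(1/1116 + 378607) = ((-166382 - 26918) + 130376)*(422525413/1116) = (-193300 + 130376)*(422525413/1116) = -62924*422525413/1116 = -6646747271903/279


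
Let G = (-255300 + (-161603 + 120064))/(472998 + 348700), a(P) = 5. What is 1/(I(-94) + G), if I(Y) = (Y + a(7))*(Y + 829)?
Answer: -821698/53751671509 ≈ -1.5287e-5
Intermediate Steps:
I(Y) = (5 + Y)*(829 + Y) (I(Y) = (Y + 5)*(Y + 829) = (5 + Y)*(829 + Y))
G = -296839/821698 (G = (-255300 - 41539)/821698 = -296839*1/821698 = -296839/821698 ≈ -0.36125)
1/(I(-94) + G) = 1/((4145 + (-94)**2 + 834*(-94)) - 296839/821698) = 1/((4145 + 8836 - 78396) - 296839/821698) = 1/(-65415 - 296839/821698) = 1/(-53751671509/821698) = -821698/53751671509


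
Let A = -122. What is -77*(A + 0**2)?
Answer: 9394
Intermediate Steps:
-77*(A + 0**2) = -77*(-122 + 0**2) = -77*(-122 + 0) = -77*(-122) = 9394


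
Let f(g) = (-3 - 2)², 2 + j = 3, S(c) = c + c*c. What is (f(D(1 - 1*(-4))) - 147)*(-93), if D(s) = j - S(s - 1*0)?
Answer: 11346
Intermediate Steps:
S(c) = c + c²
j = 1 (j = -2 + 3 = 1)
D(s) = 1 - s*(1 + s) (D(s) = 1 - (s - 1*0)*(1 + (s - 1*0)) = 1 - (s + 0)*(1 + (s + 0)) = 1 - s*(1 + s))
f(g) = 25 (f(g) = (-5)² = 25)
(f(D(1 - 1*(-4))) - 147)*(-93) = (25 - 147)*(-93) = -122*(-93) = 11346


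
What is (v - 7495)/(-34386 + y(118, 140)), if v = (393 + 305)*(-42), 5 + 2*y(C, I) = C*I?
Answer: 73622/52257 ≈ 1.4088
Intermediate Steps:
y(C, I) = -5/2 + C*I/2 (y(C, I) = -5/2 + (C*I)/2 = -5/2 + C*I/2)
v = -29316 (v = 698*(-42) = -29316)
(v - 7495)/(-34386 + y(118, 140)) = (-29316 - 7495)/(-34386 + (-5/2 + (½)*118*140)) = -36811/(-34386 + (-5/2 + 8260)) = -36811/(-34386 + 16515/2) = -36811/(-52257/2) = -36811*(-2/52257) = 73622/52257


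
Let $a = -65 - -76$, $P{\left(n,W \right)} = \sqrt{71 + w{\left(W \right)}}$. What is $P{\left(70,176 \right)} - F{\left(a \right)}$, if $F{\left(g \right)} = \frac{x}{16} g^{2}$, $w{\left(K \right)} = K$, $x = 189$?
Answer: $- \frac{22869}{16} + \sqrt{247} \approx -1413.6$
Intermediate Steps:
$P{\left(n,W \right)} = \sqrt{71 + W}$
$a = 11$ ($a = -65 + 76 = 11$)
$F{\left(g \right)} = \frac{189 g^{2}}{16}$ ($F{\left(g \right)} = \frac{189}{16} g^{2} = 189 \cdot \frac{1}{16} g^{2} = \frac{189 g^{2}}{16}$)
$P{\left(70,176 \right)} - F{\left(a \right)} = \sqrt{71 + 176} - \frac{189 \cdot 11^{2}}{16} = \sqrt{247} - \frac{189}{16} \cdot 121 = \sqrt{247} - \frac{22869}{16} = - \frac{22869}{16} + \sqrt{247}$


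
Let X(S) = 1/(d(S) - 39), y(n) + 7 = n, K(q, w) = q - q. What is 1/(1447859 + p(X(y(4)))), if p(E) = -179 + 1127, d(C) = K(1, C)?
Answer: 1/1448807 ≈ 6.9022e-7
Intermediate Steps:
K(q, w) = 0
y(n) = -7 + n
d(C) = 0
X(S) = -1/39 (X(S) = 1/(0 - 39) = 1/(-39) = -1/39)
p(E) = 948
1/(1447859 + p(X(y(4)))) = 1/(1447859 + 948) = 1/1448807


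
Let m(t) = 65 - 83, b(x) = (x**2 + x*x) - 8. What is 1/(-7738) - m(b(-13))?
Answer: 139283/7738 ≈ 18.000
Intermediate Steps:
b(x) = -8 + 2*x**2 (b(x) = (x**2 + x**2) - 8 = 2*x**2 - 8 = -8 + 2*x**2)
m(t) = -18
1/(-7738) - m(b(-13)) = 1/(-7738) - 1*(-18) = -1/7738 + 18 = 139283/7738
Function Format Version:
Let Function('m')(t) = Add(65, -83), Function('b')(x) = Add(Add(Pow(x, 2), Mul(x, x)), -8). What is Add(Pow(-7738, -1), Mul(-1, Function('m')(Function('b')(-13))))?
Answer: Rational(139283, 7738) ≈ 18.000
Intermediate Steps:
Function('b')(x) = Add(-8, Mul(2, Pow(x, 2))) (Function('b')(x) = Add(Add(Pow(x, 2), Pow(x, 2)), -8) = Add(Mul(2, Pow(x, 2)), -8) = Add(-8, Mul(2, Pow(x, 2))))
Function('m')(t) = -18
Add(Pow(-7738, -1), Mul(-1, Function('m')(Function('b')(-13)))) = Add(Pow(-7738, -1), Mul(-1, -18)) = Add(Rational(-1, 7738), 18) = Rational(139283, 7738)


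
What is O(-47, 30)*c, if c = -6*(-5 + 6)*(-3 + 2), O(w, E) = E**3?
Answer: 162000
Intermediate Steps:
c = 6 (c = -6*1*(-1) = -6*(-1) = -1*(-6) = 6)
O(-47, 30)*c = 30**3*6 = 27000*6 = 162000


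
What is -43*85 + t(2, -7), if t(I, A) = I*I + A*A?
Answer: -3602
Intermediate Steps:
t(I, A) = A² + I² (t(I, A) = I² + A² = A² + I²)
-43*85 + t(2, -7) = -43*85 + ((-7)² + 2²) = -3655 + (49 + 4) = -3655 + 53 = -3602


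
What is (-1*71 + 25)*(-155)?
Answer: 7130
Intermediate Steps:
(-1*71 + 25)*(-155) = (-71 + 25)*(-155) = -46*(-155) = 7130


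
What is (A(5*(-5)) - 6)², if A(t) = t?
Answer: 961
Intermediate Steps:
(A(5*(-5)) - 6)² = (5*(-5) - 6)² = (-25 - 6)² = (-31)² = 961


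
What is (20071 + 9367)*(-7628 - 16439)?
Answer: -708484346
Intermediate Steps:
(20071 + 9367)*(-7628 - 16439) = 29438*(-24067) = -708484346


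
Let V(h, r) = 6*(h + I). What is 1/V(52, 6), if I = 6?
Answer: 1/348 ≈ 0.0028736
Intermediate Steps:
V(h, r) = 36 + 6*h (V(h, r) = 6*(h + 6) = 6*(6 + h) = 36 + 6*h)
1/V(52, 6) = 1/(36 + 6*52) = 1/(36 + 312) = 1/348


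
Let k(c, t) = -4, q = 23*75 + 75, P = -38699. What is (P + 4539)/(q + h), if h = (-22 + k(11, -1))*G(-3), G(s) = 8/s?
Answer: -12810/701 ≈ -18.274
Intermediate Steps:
q = 1800 (q = 1725 + 75 = 1800)
h = 208/3 (h = (-22 - 4)*(8/(-3)) = -208*(-1)/3 = -26*(-8/3) = 208/3 ≈ 69.333)
(P + 4539)/(q + h) = (-38699 + 4539)/(1800 + 208/3) = -34160/5608/3 = -34160*3/5608 = -12810/701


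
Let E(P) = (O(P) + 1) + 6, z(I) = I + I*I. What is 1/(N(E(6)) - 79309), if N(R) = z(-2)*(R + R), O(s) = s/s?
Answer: -1/79277 ≈ -1.2614e-5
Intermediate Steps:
z(I) = I + I²
O(s) = 1
E(P) = 8 (E(P) = (1 + 1) + 6 = 2 + 6 = 8)
N(R) = 4*R (N(R) = (-2*(1 - 2))*(R + R) = (-2*(-1))*(2*R) = 2*(2*R) = 4*R)
1/(N(E(6)) - 79309) = 1/(4*8 - 79309) = 1/(32 - 79309) = 1/(-79277) = -1/79277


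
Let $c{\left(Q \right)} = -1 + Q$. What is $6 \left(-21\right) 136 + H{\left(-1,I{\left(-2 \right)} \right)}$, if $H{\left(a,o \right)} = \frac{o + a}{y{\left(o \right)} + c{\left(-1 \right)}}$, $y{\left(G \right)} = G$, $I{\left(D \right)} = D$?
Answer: $- \frac{68541}{4} \approx -17135.0$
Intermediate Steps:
$H{\left(a,o \right)} = \frac{a + o}{-2 + o}$ ($H{\left(a,o \right)} = \frac{o + a}{o - 2} = \frac{a + o}{o - 2} = \frac{a + o}{-2 + o}$)
$6 \left(-21\right) 136 + H{\left(-1,I{\left(-2 \right)} \right)} = 6 \left(-21\right) 136 + \frac{-1 - 2}{-2 - 2} = \left(-126\right) 136 + \frac{1}{-4} \left(-3\right) = -17136 - - \frac{3}{4} = -17136 + \frac{3}{4} = - \frac{68541}{4}$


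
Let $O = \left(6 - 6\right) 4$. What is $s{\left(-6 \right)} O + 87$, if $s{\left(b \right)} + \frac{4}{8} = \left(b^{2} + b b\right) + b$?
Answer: $87$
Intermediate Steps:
$s{\left(b \right)} = - \frac{1}{2} + b + 2 b^{2}$ ($s{\left(b \right)} = - \frac{1}{2} + \left(\left(b^{2} + b b\right) + b\right) = - \frac{1}{2} + \left(\left(b^{2} + b^{2}\right) + b\right) = - \frac{1}{2} + \left(2 b^{2} + b\right) = - \frac{1}{2} + \left(b + 2 b^{2}\right) = - \frac{1}{2} + b + 2 b^{2}$)
$O = 0$ ($O = \left(6 - 6\right) 4 = 0 \cdot 4 = 0$)
$s{\left(-6 \right)} O + 87 = \left(- \frac{1}{2} - 6 + 2 \left(-6\right)^{2}\right) 0 + 87 = \left(- \frac{1}{2} - 6 + 2 \cdot 36\right) 0 + 87 = \left(- \frac{1}{2} - 6 + 72\right) 0 + 87 = \frac{131}{2} \cdot 0 + 87 = 0 + 87 = 87$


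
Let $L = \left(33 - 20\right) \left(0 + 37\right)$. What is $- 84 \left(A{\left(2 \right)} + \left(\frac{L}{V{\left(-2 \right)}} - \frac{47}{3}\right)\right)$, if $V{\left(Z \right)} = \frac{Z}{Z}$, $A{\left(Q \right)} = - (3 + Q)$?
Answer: $-38668$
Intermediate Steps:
$A{\left(Q \right)} = -3 - Q$
$L = 481$ ($L = 13 \cdot 37 = 481$)
$V{\left(Z \right)} = 1$
$- 84 \left(A{\left(2 \right)} + \left(\frac{L}{V{\left(-2 \right)}} - \frac{47}{3}\right)\right) = - 84 \left(\left(-3 - 2\right) + \left(\frac{481}{1} - \frac{47}{3}\right)\right) = - 84 \left(\left(-3 - 2\right) + \left(481 \cdot 1 - \frac{47}{3}\right)\right) = - 84 \left(-5 + \left(481 - \frac{47}{3}\right)\right) = - 84 \left(-5 + \frac{1396}{3}\right) = \left(-84\right) \frac{1381}{3} = -38668$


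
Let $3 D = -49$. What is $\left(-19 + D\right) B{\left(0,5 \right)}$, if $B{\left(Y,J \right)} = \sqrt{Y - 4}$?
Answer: $- \frac{212 i}{3} \approx - 70.667 i$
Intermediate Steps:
$D = - \frac{49}{3}$ ($D = \frac{1}{3} \left(-49\right) = - \frac{49}{3} \approx -16.333$)
$B{\left(Y,J \right)} = \sqrt{-4 + Y}$
$\left(-19 + D\right) B{\left(0,5 \right)} = \left(-19 - \frac{49}{3}\right) \sqrt{-4 + 0} = - \frac{106 \sqrt{-4}}{3} = - \frac{106 \cdot 2 i}{3} = - \frac{212 i}{3}$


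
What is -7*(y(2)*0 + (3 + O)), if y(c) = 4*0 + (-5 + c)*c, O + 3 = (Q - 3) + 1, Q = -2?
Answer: 28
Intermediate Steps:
O = -7 (O = -3 + ((-2 - 3) + 1) = -3 + (-5 + 1) = -3 - 4 = -7)
y(c) = c*(-5 + c) (y(c) = 0 + c*(-5 + c) = c*(-5 + c))
-7*(y(2)*0 + (3 + O)) = -7*((2*(-5 + 2))*0 + (3 - 7)) = -7*((2*(-3))*0 - 4) = -7*(-6*0 - 4) = -7*(0 - 4) = -7*(-4) = 28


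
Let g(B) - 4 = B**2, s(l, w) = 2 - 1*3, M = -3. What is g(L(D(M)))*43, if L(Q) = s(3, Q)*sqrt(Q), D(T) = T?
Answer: 43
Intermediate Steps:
s(l, w) = -1 (s(l, w) = 2 - 3 = -1)
L(Q) = -sqrt(Q)
g(B) = 4 + B**2
g(L(D(M)))*43 = (4 + (-sqrt(-3))**2)*43 = (4 + (-I*sqrt(3))**2)*43 = (4 - 3)*43 = 1*43 = 43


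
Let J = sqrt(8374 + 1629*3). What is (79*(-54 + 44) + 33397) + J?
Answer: 32607 + sqrt(13261) ≈ 32722.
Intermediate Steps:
J = sqrt(13261) (J = sqrt(8374 + 4887) = sqrt(13261) ≈ 115.16)
(79*(-54 + 44) + 33397) + J = (79*(-54 + 44) + 33397) + sqrt(13261) = (79*(-10) + 33397) + sqrt(13261) = (-790 + 33397) + sqrt(13261) = 32607 + sqrt(13261)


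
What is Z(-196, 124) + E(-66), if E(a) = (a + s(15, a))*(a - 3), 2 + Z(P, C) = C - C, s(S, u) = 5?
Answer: 4207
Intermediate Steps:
Z(P, C) = -2 (Z(P, C) = -2 + (C - C) = -2 + 0 = -2)
E(a) = (-3 + a)*(5 + a) (E(a) = (a + 5)*(a - 3) = (5 + a)*(-3 + a) = (-3 + a)*(5 + a))
Z(-196, 124) + E(-66) = -2 + (-15 + (-66)² + 2*(-66)) = -2 + (-15 + 4356 - 132) = -2 + 4209 = 4207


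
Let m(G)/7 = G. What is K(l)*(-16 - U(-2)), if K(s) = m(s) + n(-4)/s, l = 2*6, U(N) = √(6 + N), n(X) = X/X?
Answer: -3027/2 ≈ -1513.5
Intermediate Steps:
n(X) = 1
m(G) = 7*G
l = 12
K(s) = 1/s + 7*s (K(s) = 7*s + 1/s = 1/s + 7*s)
K(l)*(-16 - U(-2)) = (1/12 + 7*12)*(-16 - √(6 - 2)) = (1/12 + 84)*(-16 - √4) = 1009*(-16 - 1*2)/12 = 1009*(-16 - 2)/12 = (1009/12)*(-18) = -3027/2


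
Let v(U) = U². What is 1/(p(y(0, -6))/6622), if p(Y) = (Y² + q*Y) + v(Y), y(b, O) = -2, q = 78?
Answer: -3311/74 ≈ -44.743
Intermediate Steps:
p(Y) = 2*Y² + 78*Y (p(Y) = (Y² + 78*Y) + Y² = 2*Y² + 78*Y)
1/(p(y(0, -6))/6622) = 1/((2*(-2)*(39 - 2))/6622) = 1/((2*(-2)*37)*(1/6622)) = 1/(-148*1/6622) = 1/(-74/3311) = -3311/74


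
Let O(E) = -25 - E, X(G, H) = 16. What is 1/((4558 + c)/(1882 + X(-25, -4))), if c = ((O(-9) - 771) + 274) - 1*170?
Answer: 1898/3875 ≈ 0.48981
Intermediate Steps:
c = -683 (c = (((-25 - 1*(-9)) - 771) + 274) - 1*170 = (((-25 + 9) - 771) + 274) - 170 = ((-16 - 771) + 274) - 170 = (-787 + 274) - 170 = -513 - 170 = -683)
1/((4558 + c)/(1882 + X(-25, -4))) = 1/((4558 - 683)/(1882 + 16)) = 1/(3875/1898) = 1898/3875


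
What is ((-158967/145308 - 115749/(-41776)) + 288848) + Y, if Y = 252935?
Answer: 274070221883797/505865584 ≈ 5.4179e+5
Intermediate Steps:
((-158967/145308 - 115749/(-41776)) + 288848) + Y = ((-158967/145308 - 115749/(-41776)) + 288848) + 252935 = ((-158967*1/145308 - 115749*(-1/41776)) + 288848) + 252935 = ((-52989/48436 + 115749/41776) + 288848) + 252935 = (848187525/505865584 + 288848) + 252935 = 146119110394757/505865584 + 252935 = 274070221883797/505865584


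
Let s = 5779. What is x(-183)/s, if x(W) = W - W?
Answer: 0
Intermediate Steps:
x(W) = 0
x(-183)/s = 0/5779 = 0*(1/5779) = 0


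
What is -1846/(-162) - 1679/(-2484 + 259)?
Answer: 2189674/180225 ≈ 12.150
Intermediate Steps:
-1846/(-162) - 1679/(-2484 + 259) = -1846*(-1/162) - 1679/(-2225) = 923/81 - 1679*(-1/2225) = 923/81 + 1679/2225 = 2189674/180225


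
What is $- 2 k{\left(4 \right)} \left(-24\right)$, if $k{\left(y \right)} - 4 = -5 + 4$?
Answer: $144$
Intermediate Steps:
$k{\left(y \right)} = 3$ ($k{\left(y \right)} = 4 + \left(-5 + 4\right) = 4 - 1 = 3$)
$- 2 k{\left(4 \right)} \left(-24\right) = \left(-2\right) 3 \left(-24\right) = \left(-6\right) \left(-24\right) = 144$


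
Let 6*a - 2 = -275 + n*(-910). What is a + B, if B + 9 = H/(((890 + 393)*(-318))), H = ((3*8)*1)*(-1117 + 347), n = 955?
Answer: -59116748143/407994 ≈ -1.4490e+5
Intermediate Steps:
H = -18480 (H = (24*1)*(-770) = 24*(-770) = -18480)
a = -869323/6 (a = ⅓ + (-275 + 955*(-910))/6 = ⅓ + (-275 - 869050)/6 = ⅓ + (⅙)*(-869325) = ⅓ - 289775/2 = -869323/6 ≈ -1.4489e+5)
B = -608911/67999 (B = -9 - 18480*(-1/(318*(890 + 393))) = -9 - 18480/(1283*(-318)) = -9 - 18480/(-407994) = -9 - 18480*(-1/407994) = -9 + 3080/67999 = -608911/67999 ≈ -8.9547)
a + B = -869323/6 - 608911/67999 = -59116748143/407994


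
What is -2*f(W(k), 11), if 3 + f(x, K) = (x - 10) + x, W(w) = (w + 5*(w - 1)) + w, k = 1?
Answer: 18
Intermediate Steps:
W(w) = -5 + 7*w (W(w) = (w + 5*(-1 + w)) + w = (w + (-5 + 5*w)) + w = (-5 + 6*w) + w = -5 + 7*w)
f(x, K) = -13 + 2*x (f(x, K) = -3 + ((x - 10) + x) = -3 + ((-10 + x) + x) = -3 + (-10 + 2*x) = -13 + 2*x)
-2*f(W(k), 11) = -2*(-13 + 2*(-5 + 7*1)) = -2*(-13 + 2*(-5 + 7)) = -2*(-13 + 2*2) = -2*(-13 + 4) = -2*(-9) = 18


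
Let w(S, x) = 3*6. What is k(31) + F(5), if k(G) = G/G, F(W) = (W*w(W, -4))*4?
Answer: 361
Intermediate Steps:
w(S, x) = 18
F(W) = 72*W (F(W) = (W*18)*4 = (18*W)*4 = 72*W)
k(G) = 1
k(31) + F(5) = 1 + 72*5 = 1 + 360 = 361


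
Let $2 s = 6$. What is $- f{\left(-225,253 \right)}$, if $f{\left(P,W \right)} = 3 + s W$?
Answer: $-762$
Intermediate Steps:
$s = 3$ ($s = \frac{1}{2} \cdot 6 = 3$)
$f{\left(P,W \right)} = 3 + 3 W$
$- f{\left(-225,253 \right)} = - (3 + 3 \cdot 253) = - (3 + 759) = \left(-1\right) 762 = -762$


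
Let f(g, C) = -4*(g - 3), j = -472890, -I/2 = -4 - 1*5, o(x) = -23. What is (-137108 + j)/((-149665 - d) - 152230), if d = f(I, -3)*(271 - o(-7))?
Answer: 609998/284255 ≈ 2.1460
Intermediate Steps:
I = 18 (I = -2*(-4 - 1*5) = -2*(-4 - 5) = -2*(-9) = 18)
f(g, C) = 12 - 4*g (f(g, C) = -4*(-3 + g) = 12 - 4*g)
d = -17640 (d = (12 - 4*18)*(271 - 1*(-23)) = (12 - 72)*(271 + 23) = -60*294 = -17640)
(-137108 + j)/((-149665 - d) - 152230) = (-137108 - 472890)/((-149665 - 1*(-17640)) - 152230) = -609998/((-149665 + 17640) - 152230) = -609998/(-132025 - 152230) = -609998/(-284255) = -609998*(-1/284255) = 609998/284255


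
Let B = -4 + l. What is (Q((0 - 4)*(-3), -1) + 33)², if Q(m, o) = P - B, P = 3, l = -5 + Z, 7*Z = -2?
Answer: 100489/49 ≈ 2050.8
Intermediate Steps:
Z = -2/7 (Z = (⅐)*(-2) = -2/7 ≈ -0.28571)
l = -37/7 (l = -5 - 2/7 = -37/7 ≈ -5.2857)
B = -65/7 (B = -4 - 37/7 = -65/7 ≈ -9.2857)
Q(m, o) = 86/7 (Q(m, o) = 3 - 1*(-65/7) = 3 + 65/7 = 86/7)
(Q((0 - 4)*(-3), -1) + 33)² = (86/7 + 33)² = (317/7)² = 100489/49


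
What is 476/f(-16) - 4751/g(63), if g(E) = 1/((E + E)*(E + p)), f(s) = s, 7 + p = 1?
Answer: -136486847/4 ≈ -3.4122e+7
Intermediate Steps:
p = -6 (p = -7 + 1 = -6)
g(E) = 1/(2*E*(-6 + E)) (g(E) = 1/((E + E)*(E - 6)) = 1/((2*E)*(-6 + E)) = 1/(2*E*(-6 + E)))
476/f(-16) - 4751/g(63) = 476/(-16) - 4751/((½)/(63*(-6 + 63))) = 476*(-1/16) - 4751/((½)*(1/63)/57) = -119/4 - 4751/((½)*(1/63)*(1/57)) = -119/4 - 4751/1/7182 = -119/4 - 4751*7182 = -119/4 - 34121682 = -136486847/4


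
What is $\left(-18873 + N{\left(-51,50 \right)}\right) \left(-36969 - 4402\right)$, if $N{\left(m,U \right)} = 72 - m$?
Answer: $775706250$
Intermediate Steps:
$\left(-18873 + N{\left(-51,50 \right)}\right) \left(-36969 - 4402\right) = \left(-18873 + \left(72 - -51\right)\right) \left(-36969 - 4402\right) = \left(-18873 + \left(72 + 51\right)\right) \left(-41371\right) = \left(-18873 + 123\right) \left(-41371\right) = \left(-18750\right) \left(-41371\right) = 775706250$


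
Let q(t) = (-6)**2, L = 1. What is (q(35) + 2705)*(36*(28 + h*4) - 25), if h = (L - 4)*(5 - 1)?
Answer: -2042045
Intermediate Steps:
q(t) = 36
h = -12 (h = (1 - 4)*(5 - 1) = -3*4 = -12)
(q(35) + 2705)*(36*(28 + h*4) - 25) = (36 + 2705)*(36*(28 - 12*4) - 25) = 2741*(36*(28 - 48) - 25) = 2741*(36*(-20) - 25) = 2741*(-720 - 25) = 2741*(-745) = -2042045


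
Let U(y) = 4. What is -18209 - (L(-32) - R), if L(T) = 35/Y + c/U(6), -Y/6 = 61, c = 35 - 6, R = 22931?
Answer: 3451267/732 ≈ 4714.8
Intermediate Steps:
c = 29
Y = -366 (Y = -6*61 = -366)
L(T) = 5237/732 (L(T) = 35/(-366) + 29/4 = 35*(-1/366) + 29*(¼) = -35/366 + 29/4 = 5237/732)
-18209 - (L(-32) - R) = -18209 - (5237/732 - 1*22931) = -18209 - (5237/732 - 22931) = -18209 - 1*(-16780255/732) = -18209 + 16780255/732 = 3451267/732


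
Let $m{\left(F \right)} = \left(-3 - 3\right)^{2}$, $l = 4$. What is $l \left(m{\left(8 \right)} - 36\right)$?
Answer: $0$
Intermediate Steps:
$m{\left(F \right)} = 36$ ($m{\left(F \right)} = \left(-6\right)^{2} = 36$)
$l \left(m{\left(8 \right)} - 36\right) = 4 \left(36 - 36\right) = 4 \cdot 0 = 0$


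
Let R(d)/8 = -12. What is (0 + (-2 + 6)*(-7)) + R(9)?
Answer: -124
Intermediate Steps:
R(d) = -96 (R(d) = 8*(-12) = -96)
(0 + (-2 + 6)*(-7)) + R(9) = (0 + (-2 + 6)*(-7)) - 96 = (0 + 4*(-7)) - 96 = (0 - 28) - 96 = -28 - 96 = -124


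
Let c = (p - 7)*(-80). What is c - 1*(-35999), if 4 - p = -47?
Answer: 32479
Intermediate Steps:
p = 51 (p = 4 - 1*(-47) = 4 + 47 = 51)
c = -3520 (c = (51 - 7)*(-80) = 44*(-80) = -3520)
c - 1*(-35999) = -3520 - 1*(-35999) = -3520 + 35999 = 32479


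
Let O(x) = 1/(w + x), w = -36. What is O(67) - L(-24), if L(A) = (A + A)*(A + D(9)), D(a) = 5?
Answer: -28271/31 ≈ -911.97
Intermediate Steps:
O(x) = 1/(-36 + x)
L(A) = 2*A*(5 + A) (L(A) = (A + A)*(A + 5) = (2*A)*(5 + A) = 2*A*(5 + A))
O(67) - L(-24) = 1/(-36 + 67) - 2*(-24)*(5 - 24) = 1/31 - 2*(-24)*(-19) = 1/31 - 1*912 = 1/31 - 912 = -28271/31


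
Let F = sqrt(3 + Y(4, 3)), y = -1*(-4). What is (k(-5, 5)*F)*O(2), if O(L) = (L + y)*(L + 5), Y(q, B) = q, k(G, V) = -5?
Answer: -210*sqrt(7) ≈ -555.61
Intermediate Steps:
y = 4
F = sqrt(7) (F = sqrt(3 + 4) = sqrt(7) ≈ 2.6458)
O(L) = (4 + L)*(5 + L) (O(L) = (L + 4)*(L + 5) = (4 + L)*(5 + L))
(k(-5, 5)*F)*O(2) = (-5*sqrt(7))*(20 + 2**2 + 9*2) = (-5*sqrt(7))*(20 + 4 + 18) = -5*sqrt(7)*42 = -210*sqrt(7)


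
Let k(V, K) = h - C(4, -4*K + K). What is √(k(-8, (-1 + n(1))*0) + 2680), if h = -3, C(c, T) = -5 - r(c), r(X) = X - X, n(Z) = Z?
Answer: 3*√298 ≈ 51.788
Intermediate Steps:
r(X) = 0
C(c, T) = -5 (C(c, T) = -5 - 1*0 = -5 + 0 = -5)
k(V, K) = 2 (k(V, K) = -3 - 1*(-5) = -3 + 5 = 2)
√(k(-8, (-1 + n(1))*0) + 2680) = √(2 + 2680) = √2682 = 3*√298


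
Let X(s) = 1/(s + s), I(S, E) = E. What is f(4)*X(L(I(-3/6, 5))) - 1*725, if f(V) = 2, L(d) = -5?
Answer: -3626/5 ≈ -725.20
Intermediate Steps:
X(s) = 1/(2*s)
f(4)*X(L(I(-3/6, 5))) - 1*725 = 2*((½)/(-5)) - 1*725 = 2*((½)*(-⅕)) - 725 = 2*(-⅒) - 725 = -⅕ - 725 = -3626/5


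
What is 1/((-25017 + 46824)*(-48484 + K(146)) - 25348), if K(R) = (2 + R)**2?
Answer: -1/579655408 ≈ -1.7252e-9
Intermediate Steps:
1/((-25017 + 46824)*(-48484 + K(146)) - 25348) = 1/((-25017 + 46824)*(-48484 + (2 + 146)**2) - 25348) = 1/(21807*(-48484 + 148**2) - 25348) = 1/(21807*(-48484 + 21904) - 25348) = 1/(21807*(-26580) - 25348) = 1/(-579630060 - 25348) = 1/(-579655408) = -1/579655408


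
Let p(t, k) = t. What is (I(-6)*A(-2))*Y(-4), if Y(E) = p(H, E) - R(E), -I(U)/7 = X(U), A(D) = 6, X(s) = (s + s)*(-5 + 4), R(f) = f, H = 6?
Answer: -5040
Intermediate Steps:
X(s) = -2*s (X(s) = (2*s)*(-1) = -2*s)
I(U) = 14*U (I(U) = -(-14)*U = 14*U)
Y(E) = 6 - E
(I(-6)*A(-2))*Y(-4) = ((14*(-6))*6)*(6 - 1*(-4)) = (-84*6)*(6 + 4) = -504*10 = -5040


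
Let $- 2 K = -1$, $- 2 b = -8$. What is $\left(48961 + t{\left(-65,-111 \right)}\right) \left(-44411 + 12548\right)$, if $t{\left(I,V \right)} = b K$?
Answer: $-1560108069$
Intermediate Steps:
$b = 4$ ($b = \left(- \frac{1}{2}\right) \left(-8\right) = 4$)
$K = \frac{1}{2}$ ($K = \left(- \frac{1}{2}\right) \left(-1\right) = \frac{1}{2} \approx 0.5$)
$t{\left(I,V \right)} = 2$ ($t{\left(I,V \right)} = 4 \cdot \frac{1}{2} = 2$)
$\left(48961 + t{\left(-65,-111 \right)}\right) \left(-44411 + 12548\right) = \left(48961 + 2\right) \left(-44411 + 12548\right) = 48963 \left(-31863\right) = -1560108069$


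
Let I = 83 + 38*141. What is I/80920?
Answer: 5441/80920 ≈ 0.067239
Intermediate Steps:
I = 5441 (I = 83 + 5358 = 5441)
I/80920 = 5441/80920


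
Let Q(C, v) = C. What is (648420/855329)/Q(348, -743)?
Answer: 54035/24804541 ≈ 0.0021784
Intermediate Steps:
(648420/855329)/Q(348, -743) = (648420/855329)/348 = (648420*(1/855329))*(1/348) = (648420/855329)*(1/348) = 54035/24804541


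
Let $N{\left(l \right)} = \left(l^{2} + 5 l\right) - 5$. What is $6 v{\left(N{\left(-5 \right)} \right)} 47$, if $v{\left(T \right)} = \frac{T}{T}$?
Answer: $282$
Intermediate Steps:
$N{\left(l \right)} = -5 + l^{2} + 5 l$
$v{\left(T \right)} = 1$
$6 v{\left(N{\left(-5 \right)} \right)} 47 = 6 \cdot 1 \cdot 47 = 6 \cdot 47 = 282$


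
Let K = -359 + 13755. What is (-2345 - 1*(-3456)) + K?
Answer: 14507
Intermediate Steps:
K = 13396
(-2345 - 1*(-3456)) + K = (-2345 - 1*(-3456)) + 13396 = (-2345 + 3456) + 13396 = 1111 + 13396 = 14507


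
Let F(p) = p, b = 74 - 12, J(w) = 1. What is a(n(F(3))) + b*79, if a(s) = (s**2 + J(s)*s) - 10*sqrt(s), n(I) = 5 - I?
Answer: 4904 - 10*sqrt(2) ≈ 4889.9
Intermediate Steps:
b = 62
a(s) = s + s**2 - 10*sqrt(s) (a(s) = (s**2 + 1*s) - 10*sqrt(s) = (s**2 + s) - 10*sqrt(s) = (s + s**2) - 10*sqrt(s) = s + s**2 - 10*sqrt(s))
a(n(F(3))) + b*79 = ((5 - 1*3) + (5 - 1*3)**2 - 10*sqrt(5 - 1*3)) + 62*79 = ((5 - 3) + (5 - 3)**2 - 10*sqrt(5 - 3)) + 4898 = (2 + 2**2 - 10*sqrt(2)) + 4898 = (2 + 4 - 10*sqrt(2)) + 4898 = (6 - 10*sqrt(2)) + 4898 = 4904 - 10*sqrt(2)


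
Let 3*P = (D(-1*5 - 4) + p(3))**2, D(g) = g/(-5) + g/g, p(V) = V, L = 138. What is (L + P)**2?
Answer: 125238481/5625 ≈ 22265.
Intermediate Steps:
D(g) = 1 - g/5 (D(g) = g*(-1/5) + 1 = -g/5 + 1 = 1 - g/5)
P = 841/75 (P = ((1 - (-1*5 - 4)/5) + 3)**2/3 = ((1 - (-5 - 4)/5) + 3)**2/3 = ((1 - 1/5*(-9)) + 3)**2/3 = ((1 + 9/5) + 3)**2/3 = (14/5 + 3)**2/3 = (29/5)**2/3 = (1/3)*(841/25) = 841/75 ≈ 11.213)
(L + P)**2 = (138 + 841/75)**2 = (11191/75)**2 = 125238481/5625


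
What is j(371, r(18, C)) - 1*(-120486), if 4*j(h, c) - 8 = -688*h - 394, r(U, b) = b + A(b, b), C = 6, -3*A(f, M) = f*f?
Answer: 113155/2 ≈ 56578.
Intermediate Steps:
A(f, M) = -f²/3 (A(f, M) = -f*f/3 = -f²/3)
r(U, b) = b - b²/3
j(h, c) = -193/2 - 172*h (j(h, c) = 2 + (-688*h - 394)/4 = 2 + (-394 - 688*h)/4 = 2 + (-197/2 - 172*h) = -193/2 - 172*h)
j(371, r(18, C)) - 1*(-120486) = (-193/2 - 172*371) - 1*(-120486) = (-193/2 - 63812) + 120486 = -127817/2 + 120486 = 113155/2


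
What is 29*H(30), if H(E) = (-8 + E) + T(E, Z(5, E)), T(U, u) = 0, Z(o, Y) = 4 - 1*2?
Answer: 638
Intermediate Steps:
Z(o, Y) = 2 (Z(o, Y) = 4 - 2 = 2)
H(E) = -8 + E (H(E) = (-8 + E) + 0 = -8 + E)
29*H(30) = 29*(-8 + 30) = 29*22 = 638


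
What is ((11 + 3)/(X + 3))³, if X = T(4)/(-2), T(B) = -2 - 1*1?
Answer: 21952/729 ≈ 30.112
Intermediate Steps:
T(B) = -3 (T(B) = -2 - 1 = -3)
X = 3/2 (X = -3/(-2) = -3*(-½) = 3/2 ≈ 1.5000)
((11 + 3)/(X + 3))³ = ((11 + 3)/(3/2 + 3))³ = (14/(9/2))³ = (14*(2/9))³ = (28/9)³ = 21952/729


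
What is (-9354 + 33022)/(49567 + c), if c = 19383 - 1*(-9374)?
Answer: 97/321 ≈ 0.30218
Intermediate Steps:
c = 28757 (c = 19383 + 9374 = 28757)
(-9354 + 33022)/(49567 + c) = (-9354 + 33022)/(49567 + 28757) = 23668/78324 = 23668*(1/78324) = 97/321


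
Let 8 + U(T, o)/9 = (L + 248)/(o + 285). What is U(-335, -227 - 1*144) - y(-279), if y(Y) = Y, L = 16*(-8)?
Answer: 8361/43 ≈ 194.44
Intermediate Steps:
L = -128
U(T, o) = -72 + 1080/(285 + o) (U(T, o) = -72 + 9*((-128 + 248)/(o + 285)) = -72 + 9*(120/(285 + o)) = -72 + 1080/(285 + o))
U(-335, -227 - 1*144) - y(-279) = 72*(-270 - (-227 - 1*144))/(285 + (-227 - 1*144)) - 1*(-279) = 72*(-270 - (-227 - 144))/(285 + (-227 - 144)) + 279 = 72*(-270 - 1*(-371))/(285 - 371) + 279 = 72*(-270 + 371)/(-86) + 279 = 72*(-1/86)*101 + 279 = -3636/43 + 279 = 8361/43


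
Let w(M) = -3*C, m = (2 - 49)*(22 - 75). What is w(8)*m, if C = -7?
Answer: 52311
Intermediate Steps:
m = 2491 (m = -47*(-53) = 2491)
w(M) = 21 (w(M) = -3*(-7) = 21)
w(8)*m = 21*2491 = 52311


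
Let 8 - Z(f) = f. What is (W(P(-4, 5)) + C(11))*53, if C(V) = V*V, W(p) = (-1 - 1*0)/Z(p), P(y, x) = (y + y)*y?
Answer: 153965/24 ≈ 6415.2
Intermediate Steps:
Z(f) = 8 - f
P(y, x) = 2*y² (P(y, x) = (2*y)*y = 2*y²)
W(p) = -1/(8 - p) (W(p) = (-1 - 1*0)/(8 - p) = (-1 + 0)/(8 - p) = -1/(8 - p))
C(V) = V²
(W(P(-4, 5)) + C(11))*53 = (1/(-8 + 2*(-4)²) + 11²)*53 = (1/(-8 + 2*16) + 121)*53 = (1/(-8 + 32) + 121)*53 = (1/24 + 121)*53 = (2905/24)*53 = 153965/24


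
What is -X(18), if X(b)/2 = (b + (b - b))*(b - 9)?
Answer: -324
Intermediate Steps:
X(b) = 2*b*(-9 + b) (X(b) = 2*((b + (b - b))*(b - 9)) = 2*((b + 0)*(-9 + b)) = 2*(b*(-9 + b)) = 2*b*(-9 + b))
-X(18) = -2*18*(-9 + 18) = -2*18*9 = -1*324 = -324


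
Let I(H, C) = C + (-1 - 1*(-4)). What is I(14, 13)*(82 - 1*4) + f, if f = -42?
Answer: 1206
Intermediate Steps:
I(H, C) = 3 + C (I(H, C) = C + (-1 + 4) = C + 3 = 3 + C)
I(14, 13)*(82 - 1*4) + f = (3 + 13)*(82 - 1*4) - 42 = 16*(82 - 4) - 42 = 16*78 - 42 = 1248 - 42 = 1206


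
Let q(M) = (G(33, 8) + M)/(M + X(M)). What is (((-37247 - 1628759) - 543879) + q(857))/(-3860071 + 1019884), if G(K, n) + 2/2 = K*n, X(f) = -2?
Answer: 377890111/485671977 ≈ 0.77808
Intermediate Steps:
G(K, n) = -1 + K*n
q(M) = (263 + M)/(-2 + M) (q(M) = ((-1 + 33*8) + M)/(M - 2) = ((-1 + 264) + M)/(-2 + M) = (263 + M)/(-2 + M))
(((-37247 - 1628759) - 543879) + q(857))/(-3860071 + 1019884) = (((-37247 - 1628759) - 543879) + (263 + 857)/(-2 + 857))/(-3860071 + 1019884) = ((-1666006 - 543879) + 1120/855)/(-2840187) = (-2209885 + (1/855)*1120)*(-1/2840187) = (-2209885 + 224/171)*(-1/2840187) = -377890111/171*(-1/2840187) = 377890111/485671977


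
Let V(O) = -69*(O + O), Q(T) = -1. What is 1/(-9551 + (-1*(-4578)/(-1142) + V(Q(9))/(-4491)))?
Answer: -854787/8167523536 ≈ -0.00010466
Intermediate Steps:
V(O) = -138*O
1/(-9551 + (-1*(-4578)/(-1142) + V(Q(9))/(-4491))) = 1/(-9551 + (-1*(-4578)/(-1142) - 138*(-1)/(-4491))) = 1/(-9551 + (4578*(-1/1142) + 138*(-1/4491))) = 1/(-9551 + (-2289/571 - 46/1497)) = 1/(-9551 - 3452899/854787) = 1/(-8167523536/854787) = -854787/8167523536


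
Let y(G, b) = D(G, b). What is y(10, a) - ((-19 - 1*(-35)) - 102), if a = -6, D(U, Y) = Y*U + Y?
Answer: 20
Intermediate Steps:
D(U, Y) = Y + U*Y (D(U, Y) = U*Y + Y = Y + U*Y)
y(G, b) = b*(1 + G)
y(10, a) - ((-19 - 1*(-35)) - 102) = -6*(1 + 10) - ((-19 - 1*(-35)) - 102) = -6*11 - ((-19 + 35) - 102) = -66 - (16 - 102) = -66 - 1*(-86) = -66 + 86 = 20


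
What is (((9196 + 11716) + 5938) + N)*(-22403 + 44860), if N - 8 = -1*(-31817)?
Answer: 1317664475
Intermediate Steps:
N = 31825 (N = 8 - 1*(-31817) = 8 + 31817 = 31825)
(((9196 + 11716) + 5938) + N)*(-22403 + 44860) = (((9196 + 11716) + 5938) + 31825)*(-22403 + 44860) = ((20912 + 5938) + 31825)*22457 = (26850 + 31825)*22457 = 58675*22457 = 1317664475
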